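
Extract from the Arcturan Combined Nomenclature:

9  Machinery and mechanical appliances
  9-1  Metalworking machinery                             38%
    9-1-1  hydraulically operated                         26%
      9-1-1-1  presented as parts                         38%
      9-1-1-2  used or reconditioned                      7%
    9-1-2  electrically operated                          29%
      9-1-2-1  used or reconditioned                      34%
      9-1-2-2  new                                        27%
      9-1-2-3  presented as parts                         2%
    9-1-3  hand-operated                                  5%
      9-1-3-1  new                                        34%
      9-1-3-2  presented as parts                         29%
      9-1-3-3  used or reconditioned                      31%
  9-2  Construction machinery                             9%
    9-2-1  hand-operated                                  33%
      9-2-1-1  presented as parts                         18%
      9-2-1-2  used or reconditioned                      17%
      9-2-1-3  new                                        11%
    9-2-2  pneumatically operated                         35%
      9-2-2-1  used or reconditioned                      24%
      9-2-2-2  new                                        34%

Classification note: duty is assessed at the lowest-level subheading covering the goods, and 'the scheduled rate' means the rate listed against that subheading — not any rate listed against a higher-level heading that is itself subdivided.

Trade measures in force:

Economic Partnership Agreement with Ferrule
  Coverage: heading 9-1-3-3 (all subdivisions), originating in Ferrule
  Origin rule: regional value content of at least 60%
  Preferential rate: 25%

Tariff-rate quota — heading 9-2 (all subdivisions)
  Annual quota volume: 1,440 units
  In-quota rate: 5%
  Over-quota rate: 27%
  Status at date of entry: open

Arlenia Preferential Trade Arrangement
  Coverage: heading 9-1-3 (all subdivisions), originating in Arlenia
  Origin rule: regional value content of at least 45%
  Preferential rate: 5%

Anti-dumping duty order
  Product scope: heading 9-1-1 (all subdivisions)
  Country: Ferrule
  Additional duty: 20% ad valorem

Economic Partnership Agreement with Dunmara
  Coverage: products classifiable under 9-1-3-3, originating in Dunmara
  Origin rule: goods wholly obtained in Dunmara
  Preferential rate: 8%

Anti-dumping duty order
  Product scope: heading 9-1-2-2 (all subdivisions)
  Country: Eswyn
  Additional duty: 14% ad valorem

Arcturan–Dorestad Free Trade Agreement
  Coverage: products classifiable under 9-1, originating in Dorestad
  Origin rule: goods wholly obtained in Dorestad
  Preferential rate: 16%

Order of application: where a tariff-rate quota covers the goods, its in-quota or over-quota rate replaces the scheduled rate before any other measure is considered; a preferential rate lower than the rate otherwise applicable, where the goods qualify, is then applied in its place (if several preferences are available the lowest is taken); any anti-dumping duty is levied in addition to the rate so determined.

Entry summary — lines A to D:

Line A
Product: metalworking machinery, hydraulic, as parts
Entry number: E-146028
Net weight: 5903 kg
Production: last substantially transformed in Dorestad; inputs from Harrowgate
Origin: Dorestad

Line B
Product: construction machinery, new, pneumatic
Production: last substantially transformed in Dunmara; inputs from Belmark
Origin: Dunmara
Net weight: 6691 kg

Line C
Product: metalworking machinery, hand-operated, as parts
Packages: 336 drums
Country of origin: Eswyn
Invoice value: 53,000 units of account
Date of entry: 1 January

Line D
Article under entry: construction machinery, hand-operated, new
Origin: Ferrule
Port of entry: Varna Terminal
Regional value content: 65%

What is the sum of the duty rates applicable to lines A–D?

77%

Line A: metalworking → 9-1; hydraulic → 9-1-1; as parts → 9-1-1-1. Scheduled 38%. Dorestad agreement on 9-1: not wholly obtained. → 38%.
Line B: construction → 9-2; pneumatic → 9-2-2; new → 9-2-2-2. Scheduled 34%. quota on 9-2 open → in-quota 5%; Dunmara agreement on 9-1-3-3: 9-2-2-2 not covered. → 5%.
Line C: metalworking → 9-1; hand-operated → 9-1-3; as parts → 9-1-3-2. Scheduled 29%. No special measure applies. → 29%.
Line D: construction → 9-2; hand-operated → 9-2-1; new → 9-2-1-3. Scheduled 11%. quota on 9-2 open → in-quota 5%; Ferrule agreement on 9-1-3-3: 9-2-1-3 not covered. → 5%.
Sum: 38% + 5% + 29% + 5% = 77%.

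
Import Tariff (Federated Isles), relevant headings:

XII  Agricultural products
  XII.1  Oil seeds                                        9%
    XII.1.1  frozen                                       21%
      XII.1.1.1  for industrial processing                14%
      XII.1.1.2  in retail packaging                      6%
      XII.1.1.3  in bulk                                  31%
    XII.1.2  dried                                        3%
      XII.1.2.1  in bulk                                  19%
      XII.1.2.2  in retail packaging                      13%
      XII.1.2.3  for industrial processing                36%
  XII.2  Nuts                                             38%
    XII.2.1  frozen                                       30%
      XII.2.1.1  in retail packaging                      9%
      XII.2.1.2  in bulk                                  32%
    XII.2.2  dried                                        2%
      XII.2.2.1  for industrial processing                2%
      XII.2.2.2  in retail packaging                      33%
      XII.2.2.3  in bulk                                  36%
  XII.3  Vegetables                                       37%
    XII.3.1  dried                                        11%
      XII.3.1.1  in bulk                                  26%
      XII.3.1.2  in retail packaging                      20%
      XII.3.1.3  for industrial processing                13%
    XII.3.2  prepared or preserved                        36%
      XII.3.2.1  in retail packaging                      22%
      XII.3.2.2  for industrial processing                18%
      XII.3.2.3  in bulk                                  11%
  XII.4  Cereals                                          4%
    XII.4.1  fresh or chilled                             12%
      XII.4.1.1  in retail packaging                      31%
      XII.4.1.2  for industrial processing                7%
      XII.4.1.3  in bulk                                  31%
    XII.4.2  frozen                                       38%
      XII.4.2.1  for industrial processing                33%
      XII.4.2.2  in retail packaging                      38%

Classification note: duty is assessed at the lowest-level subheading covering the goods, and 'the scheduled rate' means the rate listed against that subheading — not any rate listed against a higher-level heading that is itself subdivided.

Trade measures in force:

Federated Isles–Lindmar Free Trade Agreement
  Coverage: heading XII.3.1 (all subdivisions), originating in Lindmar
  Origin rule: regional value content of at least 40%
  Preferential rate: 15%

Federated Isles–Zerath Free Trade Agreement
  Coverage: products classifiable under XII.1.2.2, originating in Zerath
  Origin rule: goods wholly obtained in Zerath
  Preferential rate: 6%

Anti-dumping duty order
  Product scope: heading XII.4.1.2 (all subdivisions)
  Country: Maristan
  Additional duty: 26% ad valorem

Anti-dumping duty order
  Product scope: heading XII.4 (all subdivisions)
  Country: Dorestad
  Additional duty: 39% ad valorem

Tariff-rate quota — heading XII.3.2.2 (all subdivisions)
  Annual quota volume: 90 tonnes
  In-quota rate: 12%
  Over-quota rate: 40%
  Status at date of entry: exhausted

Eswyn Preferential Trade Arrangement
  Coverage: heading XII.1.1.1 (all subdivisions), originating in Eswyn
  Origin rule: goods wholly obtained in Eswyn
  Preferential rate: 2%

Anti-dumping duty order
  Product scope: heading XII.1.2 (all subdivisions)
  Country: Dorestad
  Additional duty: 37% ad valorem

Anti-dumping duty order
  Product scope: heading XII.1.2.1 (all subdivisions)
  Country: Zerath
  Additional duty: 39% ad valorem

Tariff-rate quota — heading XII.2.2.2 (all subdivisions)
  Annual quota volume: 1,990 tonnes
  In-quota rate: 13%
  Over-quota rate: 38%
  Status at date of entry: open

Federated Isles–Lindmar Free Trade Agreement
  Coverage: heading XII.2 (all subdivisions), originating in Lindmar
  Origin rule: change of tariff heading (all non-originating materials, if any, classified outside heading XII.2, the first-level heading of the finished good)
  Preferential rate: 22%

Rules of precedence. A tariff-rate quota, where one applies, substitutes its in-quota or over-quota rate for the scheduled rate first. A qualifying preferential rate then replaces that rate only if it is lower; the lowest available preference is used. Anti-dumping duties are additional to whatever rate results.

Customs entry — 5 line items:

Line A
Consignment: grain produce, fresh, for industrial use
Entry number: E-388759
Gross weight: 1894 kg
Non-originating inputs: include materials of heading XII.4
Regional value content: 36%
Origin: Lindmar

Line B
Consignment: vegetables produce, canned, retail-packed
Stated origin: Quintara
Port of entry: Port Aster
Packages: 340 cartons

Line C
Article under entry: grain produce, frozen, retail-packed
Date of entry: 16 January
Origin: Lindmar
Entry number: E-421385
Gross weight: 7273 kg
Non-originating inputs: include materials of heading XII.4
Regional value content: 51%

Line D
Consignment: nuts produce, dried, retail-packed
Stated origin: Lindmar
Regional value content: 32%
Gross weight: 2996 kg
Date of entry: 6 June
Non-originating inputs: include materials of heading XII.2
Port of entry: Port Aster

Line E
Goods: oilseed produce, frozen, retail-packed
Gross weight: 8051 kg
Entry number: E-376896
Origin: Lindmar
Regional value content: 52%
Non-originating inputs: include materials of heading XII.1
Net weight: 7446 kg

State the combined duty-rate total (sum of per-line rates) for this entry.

86%

Line A: grain → XII.4; fresh → XII.4.1; for industrial use → XII.4.1.2. Scheduled 7%. Lindmar agreement on XII.3.1: XII.4.1.2 not covered; Lindmar agreement on XII.2: XII.4.1.2 not covered. → 7%.
Line B: vegetables → XII.3; canned → XII.3.2; retail-packed → XII.3.2.1. Scheduled 22%. No special measure applies. → 22%.
Line C: grain → XII.4; frozen → XII.4.2; retail-packed → XII.4.2.2. Scheduled 38%. Lindmar agreement on XII.3.1: XII.4.2.2 not covered; Lindmar agreement on XII.2: XII.4.2.2 not covered. → 38%.
Line D: nuts → XII.2; dried → XII.2.2; retail-packed → XII.2.2.2. Scheduled 33%. quota on XII.2.2.2 open → in-quota 13%; Lindmar agreement on XII.3.1: XII.2.2.2 not covered; Lindmar agreement on XII.2: CTH not met. → 13%.
Line E: oilseed → XII.1; frozen → XII.1.1; retail-packed → XII.1.1.2. Scheduled 6%. Lindmar agreement on XII.3.1: XII.1.1.2 not covered; Lindmar agreement on XII.2: XII.1.1.2 not covered. → 6%.
Sum: 7% + 22% + 38% + 13% + 6% = 86%.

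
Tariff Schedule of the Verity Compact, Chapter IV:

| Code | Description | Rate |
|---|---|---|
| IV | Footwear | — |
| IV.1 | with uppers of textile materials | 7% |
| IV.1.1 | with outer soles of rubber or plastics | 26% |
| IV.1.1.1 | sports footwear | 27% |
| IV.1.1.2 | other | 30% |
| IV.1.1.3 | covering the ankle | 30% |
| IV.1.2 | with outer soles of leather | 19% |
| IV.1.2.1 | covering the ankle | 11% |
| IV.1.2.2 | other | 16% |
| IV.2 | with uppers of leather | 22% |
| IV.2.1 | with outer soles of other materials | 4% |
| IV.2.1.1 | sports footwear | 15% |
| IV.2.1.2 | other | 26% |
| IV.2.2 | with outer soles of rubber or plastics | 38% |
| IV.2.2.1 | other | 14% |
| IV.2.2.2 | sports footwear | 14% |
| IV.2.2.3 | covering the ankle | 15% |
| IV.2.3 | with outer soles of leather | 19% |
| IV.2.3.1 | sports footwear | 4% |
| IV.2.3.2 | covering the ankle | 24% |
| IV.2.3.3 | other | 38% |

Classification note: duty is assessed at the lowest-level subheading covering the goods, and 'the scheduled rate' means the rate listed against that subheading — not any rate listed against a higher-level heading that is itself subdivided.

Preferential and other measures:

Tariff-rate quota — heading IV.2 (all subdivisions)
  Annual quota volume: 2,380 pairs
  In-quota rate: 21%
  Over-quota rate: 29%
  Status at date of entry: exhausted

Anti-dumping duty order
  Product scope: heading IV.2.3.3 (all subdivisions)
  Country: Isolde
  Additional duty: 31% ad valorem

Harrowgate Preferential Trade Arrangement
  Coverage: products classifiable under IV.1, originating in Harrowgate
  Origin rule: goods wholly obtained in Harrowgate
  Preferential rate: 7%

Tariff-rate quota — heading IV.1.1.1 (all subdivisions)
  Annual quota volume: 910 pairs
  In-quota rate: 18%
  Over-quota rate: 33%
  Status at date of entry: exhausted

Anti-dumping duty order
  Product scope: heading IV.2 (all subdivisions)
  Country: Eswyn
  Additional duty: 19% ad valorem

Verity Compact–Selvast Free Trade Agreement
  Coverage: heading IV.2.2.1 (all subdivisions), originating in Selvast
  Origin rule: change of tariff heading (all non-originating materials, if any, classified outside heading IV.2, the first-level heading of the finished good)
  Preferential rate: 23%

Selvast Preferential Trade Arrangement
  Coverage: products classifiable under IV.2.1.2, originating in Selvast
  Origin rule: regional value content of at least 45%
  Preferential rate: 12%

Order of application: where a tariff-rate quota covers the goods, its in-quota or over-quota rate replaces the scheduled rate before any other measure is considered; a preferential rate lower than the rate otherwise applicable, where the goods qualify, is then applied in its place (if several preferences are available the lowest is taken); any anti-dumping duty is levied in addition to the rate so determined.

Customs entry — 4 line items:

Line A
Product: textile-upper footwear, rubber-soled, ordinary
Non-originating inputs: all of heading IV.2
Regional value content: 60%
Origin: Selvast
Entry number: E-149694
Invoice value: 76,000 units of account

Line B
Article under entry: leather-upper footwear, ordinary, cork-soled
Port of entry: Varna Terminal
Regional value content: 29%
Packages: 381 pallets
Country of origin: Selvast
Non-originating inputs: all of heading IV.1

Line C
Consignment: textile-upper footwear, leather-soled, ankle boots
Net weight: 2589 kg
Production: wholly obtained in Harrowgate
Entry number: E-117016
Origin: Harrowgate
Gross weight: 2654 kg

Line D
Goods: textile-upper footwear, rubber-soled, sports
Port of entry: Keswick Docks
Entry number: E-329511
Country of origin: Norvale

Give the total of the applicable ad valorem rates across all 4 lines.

99%

Line A: textile-upper → IV.1; rubber-soled → IV.1.1; ordinary → IV.1.1.2. Scheduled 30%. Selvast agreement on IV.2.2.1: IV.1.1.2 not covered; Selvast agreement on IV.2.1.2: IV.1.1.2 not covered. → 30%.
Line B: leather-upper → IV.2; cork-soled → IV.2.1; ordinary → IV.2.1.2. Scheduled 26%. quota on IV.2 exhausted → over-quota 29%; Selvast agreement on IV.2.2.1: IV.2.1.2 not covered; Selvast agreement on IV.2.1.2: RVC < 45%. → 29%.
Line C: textile-upper → IV.1; leather-soled → IV.1.2; ankle boots → IV.1.2.1. Scheduled 11%. Harrowgate agreement on IV.1: wholly obtained → 7% available; preferential 7%. → 7%.
Line D: textile-upper → IV.1; rubber-soled → IV.1.1; sports → IV.1.1.1. Scheduled 27%. quota on IV.1.1.1 exhausted → over-quota 33%. → 33%.
Sum: 30% + 29% + 7% + 33% = 99%.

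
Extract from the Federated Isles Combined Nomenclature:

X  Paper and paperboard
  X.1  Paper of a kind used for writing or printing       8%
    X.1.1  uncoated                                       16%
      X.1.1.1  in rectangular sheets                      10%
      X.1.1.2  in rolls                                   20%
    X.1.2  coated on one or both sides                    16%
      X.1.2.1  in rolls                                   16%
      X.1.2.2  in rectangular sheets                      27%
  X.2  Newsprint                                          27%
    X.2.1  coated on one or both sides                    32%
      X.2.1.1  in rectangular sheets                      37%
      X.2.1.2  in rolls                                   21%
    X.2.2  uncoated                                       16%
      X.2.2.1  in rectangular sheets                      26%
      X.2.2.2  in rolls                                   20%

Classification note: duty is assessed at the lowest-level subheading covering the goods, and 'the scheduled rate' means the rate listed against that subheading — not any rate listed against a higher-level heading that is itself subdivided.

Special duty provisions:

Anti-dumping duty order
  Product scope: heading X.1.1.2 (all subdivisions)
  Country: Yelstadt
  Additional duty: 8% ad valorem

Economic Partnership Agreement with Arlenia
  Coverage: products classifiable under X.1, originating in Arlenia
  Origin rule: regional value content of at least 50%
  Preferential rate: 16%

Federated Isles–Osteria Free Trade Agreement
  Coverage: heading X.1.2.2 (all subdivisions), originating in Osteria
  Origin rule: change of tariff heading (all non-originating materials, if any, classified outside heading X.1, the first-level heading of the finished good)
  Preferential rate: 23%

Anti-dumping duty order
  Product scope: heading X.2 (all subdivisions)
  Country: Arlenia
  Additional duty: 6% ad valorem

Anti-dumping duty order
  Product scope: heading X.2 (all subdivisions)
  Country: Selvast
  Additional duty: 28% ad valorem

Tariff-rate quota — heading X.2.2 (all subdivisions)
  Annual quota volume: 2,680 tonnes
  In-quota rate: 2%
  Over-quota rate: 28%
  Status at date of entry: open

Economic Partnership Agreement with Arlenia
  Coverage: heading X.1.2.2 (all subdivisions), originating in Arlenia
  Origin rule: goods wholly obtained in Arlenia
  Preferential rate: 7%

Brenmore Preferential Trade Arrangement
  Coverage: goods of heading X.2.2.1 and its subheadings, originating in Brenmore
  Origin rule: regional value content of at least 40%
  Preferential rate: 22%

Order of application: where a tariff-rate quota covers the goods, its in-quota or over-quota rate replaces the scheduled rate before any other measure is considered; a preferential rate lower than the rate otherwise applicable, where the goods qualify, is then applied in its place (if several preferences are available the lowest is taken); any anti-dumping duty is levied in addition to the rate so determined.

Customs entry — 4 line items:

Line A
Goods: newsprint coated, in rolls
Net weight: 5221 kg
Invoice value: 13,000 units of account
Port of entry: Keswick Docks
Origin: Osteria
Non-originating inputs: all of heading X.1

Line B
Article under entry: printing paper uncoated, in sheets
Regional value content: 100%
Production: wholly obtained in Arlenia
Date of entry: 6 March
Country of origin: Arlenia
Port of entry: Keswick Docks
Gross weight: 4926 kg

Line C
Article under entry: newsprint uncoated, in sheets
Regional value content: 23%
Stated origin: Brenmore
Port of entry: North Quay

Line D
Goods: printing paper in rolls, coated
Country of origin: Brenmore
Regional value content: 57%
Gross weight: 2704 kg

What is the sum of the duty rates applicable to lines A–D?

49%

Line A: newsprint → X.2; coated → X.2.1; in rolls → X.2.1.2. Scheduled 21%. Osteria agreement on X.1.2.2: X.2.1.2 not covered. → 21%.
Line B: printing paper → X.1; uncoated → X.1.1; in sheets → X.1.1.1. Scheduled 10%. Arlenia agreement on X.1: RVC ≥ 50% → 16% available; Arlenia agreement on X.1.2.2: X.1.1.1 not covered; preference 16% not lower than 10% → no reduction. → 10%.
Line C: newsprint → X.2; uncoated → X.2.2; in sheets → X.2.2.1. Scheduled 26%. quota on X.2.2 open → in-quota 2%; Brenmore agreement on X.2.2.1: RVC < 40%. → 2%.
Line D: printing paper → X.1; coated → X.1.2; in rolls → X.1.2.1. Scheduled 16%. Brenmore agreement on X.2.2.1: X.1.2.1 not covered. → 16%.
Sum: 21% + 10% + 2% + 16% = 49%.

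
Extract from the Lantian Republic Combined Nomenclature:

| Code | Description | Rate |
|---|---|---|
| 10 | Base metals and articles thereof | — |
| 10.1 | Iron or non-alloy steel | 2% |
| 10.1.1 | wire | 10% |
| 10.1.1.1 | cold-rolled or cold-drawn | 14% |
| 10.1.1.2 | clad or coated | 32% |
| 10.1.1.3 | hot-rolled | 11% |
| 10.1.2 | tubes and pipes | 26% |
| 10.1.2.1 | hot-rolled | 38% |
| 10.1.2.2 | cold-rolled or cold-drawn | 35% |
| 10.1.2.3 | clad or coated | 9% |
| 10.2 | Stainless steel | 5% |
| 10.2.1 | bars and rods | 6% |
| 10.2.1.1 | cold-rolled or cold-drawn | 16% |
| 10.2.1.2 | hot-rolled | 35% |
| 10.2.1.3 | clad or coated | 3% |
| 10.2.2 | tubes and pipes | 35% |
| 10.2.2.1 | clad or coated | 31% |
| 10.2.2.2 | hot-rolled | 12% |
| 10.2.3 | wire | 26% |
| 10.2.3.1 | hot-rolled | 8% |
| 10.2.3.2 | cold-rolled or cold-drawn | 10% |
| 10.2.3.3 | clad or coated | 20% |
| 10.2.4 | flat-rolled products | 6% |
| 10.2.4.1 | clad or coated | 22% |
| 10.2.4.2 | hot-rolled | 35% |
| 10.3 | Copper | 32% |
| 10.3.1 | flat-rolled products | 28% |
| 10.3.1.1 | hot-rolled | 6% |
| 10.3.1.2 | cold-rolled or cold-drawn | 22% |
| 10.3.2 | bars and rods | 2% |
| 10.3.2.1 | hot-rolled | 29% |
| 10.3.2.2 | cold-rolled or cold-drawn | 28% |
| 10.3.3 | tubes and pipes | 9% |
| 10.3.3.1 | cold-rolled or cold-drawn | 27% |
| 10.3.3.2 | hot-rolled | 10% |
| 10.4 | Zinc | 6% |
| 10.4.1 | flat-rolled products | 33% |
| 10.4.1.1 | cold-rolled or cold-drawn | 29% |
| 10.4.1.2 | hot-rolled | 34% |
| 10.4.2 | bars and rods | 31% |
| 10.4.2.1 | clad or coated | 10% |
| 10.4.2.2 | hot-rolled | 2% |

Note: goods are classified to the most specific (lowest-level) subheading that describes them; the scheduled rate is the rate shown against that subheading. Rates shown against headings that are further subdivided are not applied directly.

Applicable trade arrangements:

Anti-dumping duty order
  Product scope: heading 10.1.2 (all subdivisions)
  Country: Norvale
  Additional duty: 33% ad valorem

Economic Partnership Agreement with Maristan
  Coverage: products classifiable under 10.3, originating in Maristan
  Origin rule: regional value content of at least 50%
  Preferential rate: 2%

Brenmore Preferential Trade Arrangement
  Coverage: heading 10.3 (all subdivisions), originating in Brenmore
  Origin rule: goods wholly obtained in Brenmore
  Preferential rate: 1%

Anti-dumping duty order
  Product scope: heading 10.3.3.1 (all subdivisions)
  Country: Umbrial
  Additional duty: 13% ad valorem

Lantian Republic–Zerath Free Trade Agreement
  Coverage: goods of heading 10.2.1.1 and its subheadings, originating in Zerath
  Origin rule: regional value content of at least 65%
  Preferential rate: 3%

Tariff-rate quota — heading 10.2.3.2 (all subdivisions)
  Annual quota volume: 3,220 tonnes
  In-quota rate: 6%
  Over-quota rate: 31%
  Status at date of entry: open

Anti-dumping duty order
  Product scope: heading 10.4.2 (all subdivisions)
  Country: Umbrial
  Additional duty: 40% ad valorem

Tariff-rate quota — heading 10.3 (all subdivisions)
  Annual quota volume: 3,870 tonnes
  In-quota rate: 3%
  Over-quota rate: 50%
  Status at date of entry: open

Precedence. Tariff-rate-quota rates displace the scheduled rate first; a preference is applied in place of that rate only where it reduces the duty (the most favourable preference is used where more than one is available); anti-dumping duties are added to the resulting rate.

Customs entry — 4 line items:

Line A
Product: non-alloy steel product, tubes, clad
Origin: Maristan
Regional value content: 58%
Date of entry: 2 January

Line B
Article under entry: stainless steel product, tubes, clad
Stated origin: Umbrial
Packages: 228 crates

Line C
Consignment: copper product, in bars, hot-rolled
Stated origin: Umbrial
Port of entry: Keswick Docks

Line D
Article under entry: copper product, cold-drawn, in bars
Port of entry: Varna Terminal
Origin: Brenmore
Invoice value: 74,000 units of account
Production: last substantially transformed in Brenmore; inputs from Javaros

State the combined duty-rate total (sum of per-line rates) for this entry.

Line A: non-alloy steel → 10.1; tubes → 10.1.2; clad → 10.1.2.3. Scheduled 9%. Maristan agreement on 10.3: 10.1.2.3 not covered. → 9%.
Line B: stainless steel → 10.2; tubes → 10.2.2; clad → 10.2.2.1. Scheduled 31%. No special measure applies. → 31%.
Line C: copper → 10.3; in bars → 10.3.2; hot-rolled → 10.3.2.1. Scheduled 29%. quota on 10.3 open → in-quota 3%. → 3%.
Line D: copper → 10.3; in bars → 10.3.2; cold-drawn → 10.3.2.2. Scheduled 28%. quota on 10.3 open → in-quota 3%; Brenmore agreement on 10.3: not wholly obtained. → 3%.
Sum: 9% + 31% + 3% + 3% = 46%.

46%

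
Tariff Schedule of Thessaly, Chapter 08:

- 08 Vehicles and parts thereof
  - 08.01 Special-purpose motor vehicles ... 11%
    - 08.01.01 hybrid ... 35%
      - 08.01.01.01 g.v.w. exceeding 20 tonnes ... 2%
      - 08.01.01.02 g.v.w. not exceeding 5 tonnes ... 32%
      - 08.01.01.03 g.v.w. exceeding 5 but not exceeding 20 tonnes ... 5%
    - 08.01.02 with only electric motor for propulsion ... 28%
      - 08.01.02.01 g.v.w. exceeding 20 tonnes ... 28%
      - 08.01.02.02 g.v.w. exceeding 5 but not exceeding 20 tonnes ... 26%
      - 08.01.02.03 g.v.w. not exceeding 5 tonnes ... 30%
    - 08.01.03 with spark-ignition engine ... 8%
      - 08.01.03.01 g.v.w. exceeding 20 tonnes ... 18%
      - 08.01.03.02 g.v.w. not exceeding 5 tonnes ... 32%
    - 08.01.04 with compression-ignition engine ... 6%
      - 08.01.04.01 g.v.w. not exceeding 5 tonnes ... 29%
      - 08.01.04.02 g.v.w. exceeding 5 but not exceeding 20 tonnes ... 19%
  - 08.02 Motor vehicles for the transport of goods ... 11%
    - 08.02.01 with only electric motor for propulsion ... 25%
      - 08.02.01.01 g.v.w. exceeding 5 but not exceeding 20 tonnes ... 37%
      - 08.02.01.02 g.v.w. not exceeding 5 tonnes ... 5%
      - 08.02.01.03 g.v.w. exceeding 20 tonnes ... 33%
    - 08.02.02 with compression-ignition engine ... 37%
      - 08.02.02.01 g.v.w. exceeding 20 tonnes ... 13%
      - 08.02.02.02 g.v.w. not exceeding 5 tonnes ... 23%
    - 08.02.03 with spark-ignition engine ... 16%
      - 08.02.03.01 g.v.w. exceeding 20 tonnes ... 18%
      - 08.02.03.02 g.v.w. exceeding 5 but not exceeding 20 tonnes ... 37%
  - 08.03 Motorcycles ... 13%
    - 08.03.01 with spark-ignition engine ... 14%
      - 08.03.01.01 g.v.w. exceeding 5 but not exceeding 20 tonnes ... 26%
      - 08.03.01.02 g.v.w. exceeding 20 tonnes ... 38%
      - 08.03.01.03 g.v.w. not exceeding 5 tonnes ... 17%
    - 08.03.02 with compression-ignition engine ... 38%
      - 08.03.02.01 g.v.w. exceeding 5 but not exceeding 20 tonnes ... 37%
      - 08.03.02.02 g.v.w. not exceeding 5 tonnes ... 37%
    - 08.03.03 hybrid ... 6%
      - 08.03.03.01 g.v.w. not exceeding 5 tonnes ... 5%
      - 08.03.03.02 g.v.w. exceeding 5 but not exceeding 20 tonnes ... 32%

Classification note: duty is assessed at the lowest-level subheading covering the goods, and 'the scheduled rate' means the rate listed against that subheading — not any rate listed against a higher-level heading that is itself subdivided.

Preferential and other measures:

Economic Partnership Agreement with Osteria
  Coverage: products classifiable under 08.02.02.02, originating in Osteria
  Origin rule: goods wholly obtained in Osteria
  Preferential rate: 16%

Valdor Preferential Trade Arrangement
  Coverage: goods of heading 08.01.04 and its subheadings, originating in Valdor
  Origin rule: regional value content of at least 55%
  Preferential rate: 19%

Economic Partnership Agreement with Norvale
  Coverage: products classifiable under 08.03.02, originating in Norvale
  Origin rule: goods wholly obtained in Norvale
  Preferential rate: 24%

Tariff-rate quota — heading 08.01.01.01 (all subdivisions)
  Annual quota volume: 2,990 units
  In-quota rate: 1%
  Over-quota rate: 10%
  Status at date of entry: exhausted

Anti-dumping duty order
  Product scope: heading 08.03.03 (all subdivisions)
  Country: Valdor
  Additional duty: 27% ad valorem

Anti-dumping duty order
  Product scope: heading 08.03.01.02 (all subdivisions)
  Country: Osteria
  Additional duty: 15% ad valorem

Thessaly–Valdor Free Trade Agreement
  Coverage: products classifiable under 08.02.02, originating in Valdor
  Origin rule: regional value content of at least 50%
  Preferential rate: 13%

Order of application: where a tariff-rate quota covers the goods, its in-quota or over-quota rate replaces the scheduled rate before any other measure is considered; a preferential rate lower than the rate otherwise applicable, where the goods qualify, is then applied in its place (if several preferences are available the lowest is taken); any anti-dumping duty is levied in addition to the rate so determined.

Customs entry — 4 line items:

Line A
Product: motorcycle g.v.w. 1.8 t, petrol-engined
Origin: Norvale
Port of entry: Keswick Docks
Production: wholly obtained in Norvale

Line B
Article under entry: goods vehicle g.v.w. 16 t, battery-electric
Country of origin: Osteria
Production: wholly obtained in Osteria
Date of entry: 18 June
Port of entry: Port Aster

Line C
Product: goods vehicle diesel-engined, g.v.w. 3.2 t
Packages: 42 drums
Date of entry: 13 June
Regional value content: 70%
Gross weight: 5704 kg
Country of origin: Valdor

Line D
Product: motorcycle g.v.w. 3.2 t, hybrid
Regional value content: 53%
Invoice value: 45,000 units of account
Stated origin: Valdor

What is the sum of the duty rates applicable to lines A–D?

99%

Line A: motorcycle → 08.03; petrol-engined → 08.03.01; g.v.w. 1.8 t → 08.03.01.03. Scheduled 17%. Norvale agreement on 08.03.02: 08.03.01.03 not covered. → 17%.
Line B: goods vehicle → 08.02; battery-electric → 08.02.01; g.v.w. 16 t → 08.02.01.01. Scheduled 37%. Osteria agreement on 08.02.02.02: 08.02.01.01 not covered. → 37%.
Line C: goods vehicle → 08.02; diesel-engined → 08.02.02; g.v.w. 3.2 t → 08.02.02.02. Scheduled 23%. Valdor agreement on 08.01.04: 08.02.02.02 not covered; Valdor agreement on 08.02.02: RVC ≥ 50% → 13% available; preferential 13%. → 13%.
Line D: motorcycle → 08.03; hybrid → 08.03.03; g.v.w. 3.2 t → 08.03.03.01. Scheduled 5%. Valdor agreement on 08.01.04: 08.03.03.01 not covered; Valdor agreement on 08.02.02: 08.03.03.01 not covered; anti-dumping (Valdor, 08.03.03): +27%; total 5% + 27% = 32%. → 32%.
Sum: 17% + 37% + 13% + 32% = 99%.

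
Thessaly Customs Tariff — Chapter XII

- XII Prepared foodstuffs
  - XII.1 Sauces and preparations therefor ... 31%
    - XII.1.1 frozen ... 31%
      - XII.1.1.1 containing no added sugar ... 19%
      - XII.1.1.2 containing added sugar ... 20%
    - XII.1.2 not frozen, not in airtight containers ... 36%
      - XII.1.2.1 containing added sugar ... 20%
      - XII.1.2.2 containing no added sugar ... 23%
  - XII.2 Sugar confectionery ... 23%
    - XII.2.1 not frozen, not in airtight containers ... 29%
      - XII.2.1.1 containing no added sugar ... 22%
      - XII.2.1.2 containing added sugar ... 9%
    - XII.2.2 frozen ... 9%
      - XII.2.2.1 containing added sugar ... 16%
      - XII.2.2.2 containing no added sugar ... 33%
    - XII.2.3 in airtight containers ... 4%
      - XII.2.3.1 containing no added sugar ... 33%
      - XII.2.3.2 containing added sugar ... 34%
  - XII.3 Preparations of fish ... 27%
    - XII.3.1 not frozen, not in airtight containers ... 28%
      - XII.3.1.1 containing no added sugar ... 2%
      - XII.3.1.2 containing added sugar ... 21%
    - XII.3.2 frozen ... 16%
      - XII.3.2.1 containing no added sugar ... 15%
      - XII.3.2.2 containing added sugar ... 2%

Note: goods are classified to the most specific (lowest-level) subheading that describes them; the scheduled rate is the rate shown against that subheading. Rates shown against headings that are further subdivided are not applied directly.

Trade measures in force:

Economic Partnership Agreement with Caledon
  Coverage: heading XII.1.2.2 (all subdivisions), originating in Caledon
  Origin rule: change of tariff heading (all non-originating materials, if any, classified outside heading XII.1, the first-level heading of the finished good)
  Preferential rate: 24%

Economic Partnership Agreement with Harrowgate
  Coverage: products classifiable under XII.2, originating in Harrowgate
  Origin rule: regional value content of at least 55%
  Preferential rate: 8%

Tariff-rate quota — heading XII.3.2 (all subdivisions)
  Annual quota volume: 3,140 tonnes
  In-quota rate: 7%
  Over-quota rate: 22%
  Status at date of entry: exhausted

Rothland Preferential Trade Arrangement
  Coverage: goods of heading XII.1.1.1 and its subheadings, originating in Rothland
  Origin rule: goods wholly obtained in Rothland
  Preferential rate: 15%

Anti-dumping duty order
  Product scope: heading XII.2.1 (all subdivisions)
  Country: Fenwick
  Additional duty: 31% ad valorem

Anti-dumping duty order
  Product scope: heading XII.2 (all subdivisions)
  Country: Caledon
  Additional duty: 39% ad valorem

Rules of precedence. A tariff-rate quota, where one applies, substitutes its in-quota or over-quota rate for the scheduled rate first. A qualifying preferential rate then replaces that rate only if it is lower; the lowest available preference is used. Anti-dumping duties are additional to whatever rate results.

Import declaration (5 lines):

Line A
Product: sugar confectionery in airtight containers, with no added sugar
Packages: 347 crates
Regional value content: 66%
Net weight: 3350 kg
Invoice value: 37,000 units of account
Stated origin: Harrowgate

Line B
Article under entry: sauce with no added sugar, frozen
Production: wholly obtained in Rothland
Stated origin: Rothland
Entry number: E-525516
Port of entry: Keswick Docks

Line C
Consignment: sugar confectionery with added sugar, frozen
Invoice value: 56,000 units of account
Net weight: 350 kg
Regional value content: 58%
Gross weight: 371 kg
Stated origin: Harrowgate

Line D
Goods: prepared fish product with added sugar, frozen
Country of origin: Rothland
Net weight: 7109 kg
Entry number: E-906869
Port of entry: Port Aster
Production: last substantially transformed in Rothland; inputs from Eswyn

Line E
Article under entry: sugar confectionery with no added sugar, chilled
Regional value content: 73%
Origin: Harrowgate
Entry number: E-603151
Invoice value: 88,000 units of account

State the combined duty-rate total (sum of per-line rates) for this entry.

Line A: sugar confectionery → XII.2; in airtight containers → XII.2.3; with no added sugar → XII.2.3.1. Scheduled 33%. Harrowgate agreement on XII.2: RVC ≥ 55% → 8% available; preferential 8%. → 8%.
Line B: sauce → XII.1; frozen → XII.1.1; with no added sugar → XII.1.1.1. Scheduled 19%. Rothland agreement on XII.1.1.1: wholly obtained → 15% available; preferential 15%. → 15%.
Line C: sugar confectionery → XII.2; frozen → XII.2.2; with added sugar → XII.2.2.1. Scheduled 16%. Harrowgate agreement on XII.2: RVC ≥ 55% → 8% available; preferential 8%. → 8%.
Line D: prepared fish product → XII.3; frozen → XII.3.2; with added sugar → XII.3.2.2. Scheduled 2%. quota on XII.3.2 exhausted → over-quota 22%; Rothland agreement on XII.1.1.1: XII.3.2.2 not covered. → 22%.
Line E: sugar confectionery → XII.2; chilled → XII.2.1; with no added sugar → XII.2.1.1. Scheduled 22%. Harrowgate agreement on XII.2: RVC ≥ 55% → 8% available; preferential 8%. → 8%.
Sum: 8% + 15% + 8% + 22% + 8% = 61%.

61%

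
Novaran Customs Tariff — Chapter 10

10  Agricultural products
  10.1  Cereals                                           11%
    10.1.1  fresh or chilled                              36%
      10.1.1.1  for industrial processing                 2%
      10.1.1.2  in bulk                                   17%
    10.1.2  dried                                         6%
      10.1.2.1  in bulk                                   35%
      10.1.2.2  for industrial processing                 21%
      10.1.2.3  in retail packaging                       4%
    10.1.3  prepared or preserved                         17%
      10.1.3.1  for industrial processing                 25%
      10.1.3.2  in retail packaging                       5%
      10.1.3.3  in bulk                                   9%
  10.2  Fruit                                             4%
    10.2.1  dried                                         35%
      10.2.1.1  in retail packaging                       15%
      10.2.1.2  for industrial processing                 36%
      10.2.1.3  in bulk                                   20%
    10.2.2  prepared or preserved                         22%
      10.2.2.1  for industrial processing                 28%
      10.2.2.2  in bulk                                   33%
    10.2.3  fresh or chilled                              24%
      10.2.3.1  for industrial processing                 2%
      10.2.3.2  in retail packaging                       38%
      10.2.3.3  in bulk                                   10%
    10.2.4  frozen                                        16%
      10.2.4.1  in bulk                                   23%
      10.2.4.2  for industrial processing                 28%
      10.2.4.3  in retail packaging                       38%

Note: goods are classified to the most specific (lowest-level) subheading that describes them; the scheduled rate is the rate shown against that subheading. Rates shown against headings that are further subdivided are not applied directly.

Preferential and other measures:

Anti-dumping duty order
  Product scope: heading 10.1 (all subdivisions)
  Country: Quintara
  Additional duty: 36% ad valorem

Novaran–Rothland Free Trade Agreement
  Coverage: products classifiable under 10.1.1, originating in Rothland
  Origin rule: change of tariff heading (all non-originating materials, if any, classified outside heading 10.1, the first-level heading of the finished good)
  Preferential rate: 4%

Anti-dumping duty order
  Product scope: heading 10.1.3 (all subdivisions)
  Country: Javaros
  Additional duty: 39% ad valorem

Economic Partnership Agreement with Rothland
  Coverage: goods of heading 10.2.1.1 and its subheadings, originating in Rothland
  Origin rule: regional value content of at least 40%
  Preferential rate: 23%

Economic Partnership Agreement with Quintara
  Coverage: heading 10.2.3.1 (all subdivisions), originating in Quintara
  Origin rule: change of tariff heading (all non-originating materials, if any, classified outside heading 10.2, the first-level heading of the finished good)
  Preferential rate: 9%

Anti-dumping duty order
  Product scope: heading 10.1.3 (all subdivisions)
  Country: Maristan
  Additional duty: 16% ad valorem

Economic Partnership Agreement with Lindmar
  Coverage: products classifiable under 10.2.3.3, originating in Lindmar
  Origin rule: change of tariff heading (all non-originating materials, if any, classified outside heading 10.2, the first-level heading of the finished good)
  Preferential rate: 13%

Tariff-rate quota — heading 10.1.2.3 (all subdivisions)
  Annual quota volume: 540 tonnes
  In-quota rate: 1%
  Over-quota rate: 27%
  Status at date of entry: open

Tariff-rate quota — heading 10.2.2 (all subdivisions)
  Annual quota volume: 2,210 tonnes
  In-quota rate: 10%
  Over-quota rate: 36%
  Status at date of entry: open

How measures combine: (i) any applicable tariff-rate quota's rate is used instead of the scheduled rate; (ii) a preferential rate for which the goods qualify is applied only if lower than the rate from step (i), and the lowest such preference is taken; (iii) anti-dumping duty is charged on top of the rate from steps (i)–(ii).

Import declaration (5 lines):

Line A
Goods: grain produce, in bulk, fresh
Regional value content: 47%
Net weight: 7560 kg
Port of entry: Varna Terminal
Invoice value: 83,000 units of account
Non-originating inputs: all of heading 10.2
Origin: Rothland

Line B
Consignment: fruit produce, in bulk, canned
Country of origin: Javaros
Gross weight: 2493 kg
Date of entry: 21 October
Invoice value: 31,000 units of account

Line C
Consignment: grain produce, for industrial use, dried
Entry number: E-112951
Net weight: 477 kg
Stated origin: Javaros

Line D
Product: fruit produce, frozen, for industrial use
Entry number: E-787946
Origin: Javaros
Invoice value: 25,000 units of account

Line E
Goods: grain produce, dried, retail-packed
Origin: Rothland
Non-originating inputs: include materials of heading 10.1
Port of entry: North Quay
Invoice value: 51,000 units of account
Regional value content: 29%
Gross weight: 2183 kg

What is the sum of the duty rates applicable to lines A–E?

64%

Line A: grain → 10.1; fresh → 10.1.1; in bulk → 10.1.1.2. Scheduled 17%. Rothland agreement on 10.1.1: CTH met → 4% available; Rothland agreement on 10.2.1.1: 10.1.1.2 not covered; preferential 4%. → 4%.
Line B: fruit → 10.2; canned → 10.2.2; in bulk → 10.2.2.2. Scheduled 33%. quota on 10.2.2 open → in-quota 10%. → 10%.
Line C: grain → 10.1; dried → 10.1.2; for industrial use → 10.1.2.2. Scheduled 21%. No special measure applies. → 21%.
Line D: fruit → 10.2; frozen → 10.2.4; for industrial use → 10.2.4.2. Scheduled 28%. No special measure applies. → 28%.
Line E: grain → 10.1; dried → 10.1.2; retail-packed → 10.1.2.3. Scheduled 4%. quota on 10.1.2.3 open → in-quota 1%; Rothland agreement on 10.1.1: 10.1.2.3 not covered; Rothland agreement on 10.2.1.1: 10.1.2.3 not covered. → 1%.
Sum: 4% + 10% + 21% + 28% + 1% = 64%.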